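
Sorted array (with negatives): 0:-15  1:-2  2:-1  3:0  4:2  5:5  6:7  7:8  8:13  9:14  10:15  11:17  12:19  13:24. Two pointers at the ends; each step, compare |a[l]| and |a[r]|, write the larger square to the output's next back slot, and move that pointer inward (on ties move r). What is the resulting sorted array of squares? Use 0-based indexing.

[0, 1, 4, 4, 25, 49, 64, 169, 196, 225, 225, 289, 361, 576]

l=0 r=13: |-15|<=|24| out[13]=576, r--
l=0 r=12: |-15|<=|19| out[12]=361, r--
l=0 r=11: |-15|<=|17| out[11]=289, r--
l=0 r=10: |-15|<=|15| out[10]=225, r--
l=0 r=9: |-15|>|14| out[9]=225, l++
l=1 r=9: |-2|<=|14| out[8]=196, r--
l=1 r=8: |-2|<=|13| out[7]=169, r--
l=1 r=7: |-2|<=|8| out[6]=64, r--
l=1 r=6: |-2|<=|7| out[5]=49, r--
l=1 r=5: |-2|<=|5| out[4]=25, r--
l=1 r=4: |-2|<=|2| out[3]=4, r--
l=1 r=3: |-2|>|0| out[2]=4, l++
l=2 r=3: |-1|>|0| out[1]=1, l++
l=3 r=3: |0|<=|0| out[0]=0, r--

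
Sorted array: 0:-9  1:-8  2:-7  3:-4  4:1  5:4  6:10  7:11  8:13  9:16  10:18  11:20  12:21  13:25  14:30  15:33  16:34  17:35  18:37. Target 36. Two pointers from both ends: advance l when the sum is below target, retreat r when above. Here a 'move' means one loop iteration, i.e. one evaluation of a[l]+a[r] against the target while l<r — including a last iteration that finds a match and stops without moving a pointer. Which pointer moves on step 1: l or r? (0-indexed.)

l

l=0 r=18: -9+37=28 <36, l++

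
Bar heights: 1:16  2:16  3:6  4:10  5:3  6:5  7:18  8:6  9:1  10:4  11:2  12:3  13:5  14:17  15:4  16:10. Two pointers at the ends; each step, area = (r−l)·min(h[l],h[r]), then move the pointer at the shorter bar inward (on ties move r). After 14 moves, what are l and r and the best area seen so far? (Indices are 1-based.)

l=1 r=16: min(16,10)*15=150 best=150 *, r--
l=1 r=15: min(16,4)*14=56 best=150, r--
l=1 r=14: min(16,17)*13=208 best=208 *, l++
l=2 r=14: min(16,17)*12=192 best=208, l++
l=3 r=14: min(6,17)*11=66 best=208, l++
l=4 r=14: min(10,17)*10=100 best=208, l++
l=5 r=14: min(3,17)*9=27 best=208, l++
l=6 r=14: min(5,17)*8=40 best=208, l++
l=7 r=14: min(18,17)*7=119 best=208, r--
l=7 r=13: min(18,5)*6=30 best=208, r--
l=7 r=12: min(18,3)*5=15 best=208, r--
l=7 r=11: min(18,2)*4=8 best=208, r--
l=7 r=10: min(18,4)*3=12 best=208, r--
l=7 r=9: min(18,1)*2=2 best=208, r--

l=7, r=8, best area=208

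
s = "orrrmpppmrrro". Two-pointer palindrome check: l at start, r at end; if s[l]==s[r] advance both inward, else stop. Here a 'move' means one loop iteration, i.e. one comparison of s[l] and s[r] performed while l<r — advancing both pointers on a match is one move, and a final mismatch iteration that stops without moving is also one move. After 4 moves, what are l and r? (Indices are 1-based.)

l=5, r=9

[1,13] 'o'=='o' → l++,r--
[2,12] 'r'=='r' → l++,r--
[3,11] 'r'=='r' → l++,r--
[4,10] 'r'=='r' → l++,r--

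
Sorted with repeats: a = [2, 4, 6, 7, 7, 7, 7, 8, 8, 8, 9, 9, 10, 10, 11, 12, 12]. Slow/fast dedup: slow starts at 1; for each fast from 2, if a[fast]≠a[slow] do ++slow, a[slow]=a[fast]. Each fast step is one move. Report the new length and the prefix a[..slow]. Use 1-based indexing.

length 9; prefix = [2, 4, 6, 7, 8, 9, 10, 11, 12]

(s=1,f=2) a[fast]=4≠a[slow]=2 write a[2]=4 → slow++,fast++
(s=2,f=3) a[fast]=6≠a[slow]=4 write a[3]=6 → slow++,fast++
(s=3,f=4) a[fast]=7≠a[slow]=6 write a[4]=7 → slow++,fast++
(s=4,f=5) a[fast]=7=a[slow] dup → fast++
(s=4,f=6) a[fast]=7=a[slow] dup → fast++
(s=4,f=7) a[fast]=7=a[slow] dup → fast++
(s=4,f=8) a[fast]=8≠a[slow]=7 write a[5]=8 → slow++,fast++
(s=5,f=9) a[fast]=8=a[slow] dup → fast++
(s=5,f=10) a[fast]=8=a[slow] dup → fast++
(s=5,f=11) a[fast]=9≠a[slow]=8 write a[6]=9 → slow++,fast++
(s=6,f=12) a[fast]=9=a[slow] dup → fast++
(s=6,f=13) a[fast]=10≠a[slow]=9 write a[7]=10 → slow++,fast++
(s=7,f=14) a[fast]=10=a[slow] dup → fast++
(s=7,f=15) a[fast]=11≠a[slow]=10 write a[8]=11 → slow++,fast++
(s=8,f=16) a[fast]=12≠a[slow]=11 write a[9]=12 → slow++,fast++
(s=9,f=17) a[fast]=12=a[slow] dup → fast++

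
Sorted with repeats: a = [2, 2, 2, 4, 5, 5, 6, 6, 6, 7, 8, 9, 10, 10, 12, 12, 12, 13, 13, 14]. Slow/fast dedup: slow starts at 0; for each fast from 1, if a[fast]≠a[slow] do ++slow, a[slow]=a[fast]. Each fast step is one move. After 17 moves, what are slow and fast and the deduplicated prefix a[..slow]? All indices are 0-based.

(s=0,f=1) a[fast]=2=a[slow] dup → fast++
(s=0,f=2) a[fast]=2=a[slow] dup → fast++
(s=0,f=3) a[fast]=4≠a[slow]=2 write a[1]=4 → slow++,fast++
(s=1,f=4) a[fast]=5≠a[slow]=4 write a[2]=5 → slow++,fast++
(s=2,f=5) a[fast]=5=a[slow] dup → fast++
(s=2,f=6) a[fast]=6≠a[slow]=5 write a[3]=6 → slow++,fast++
(s=3,f=7) a[fast]=6=a[slow] dup → fast++
(s=3,f=8) a[fast]=6=a[slow] dup → fast++
(s=3,f=9) a[fast]=7≠a[slow]=6 write a[4]=7 → slow++,fast++
(s=4,f=10) a[fast]=8≠a[slow]=7 write a[5]=8 → slow++,fast++
(s=5,f=11) a[fast]=9≠a[slow]=8 write a[6]=9 → slow++,fast++
(s=6,f=12) a[fast]=10≠a[slow]=9 write a[7]=10 → slow++,fast++
(s=7,f=13) a[fast]=10=a[slow] dup → fast++
(s=7,f=14) a[fast]=12≠a[slow]=10 write a[8]=12 → slow++,fast++
(s=8,f=15) a[fast]=12=a[slow] dup → fast++
(s=8,f=16) a[fast]=12=a[slow] dup → fast++
(s=8,f=17) a[fast]=13≠a[slow]=12 write a[9]=13 → slow++,fast++

slow=9, fast=18, prefix=[2, 4, 5, 6, 7, 8, 9, 10, 12, 13]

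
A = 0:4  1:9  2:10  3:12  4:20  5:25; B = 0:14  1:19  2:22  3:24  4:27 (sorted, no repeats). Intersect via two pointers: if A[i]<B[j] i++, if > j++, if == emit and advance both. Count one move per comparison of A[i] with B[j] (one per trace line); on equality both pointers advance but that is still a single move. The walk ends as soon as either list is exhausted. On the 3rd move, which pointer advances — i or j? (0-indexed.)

i

[i=0,j=0] 4<14 → i++
[i=1,j=0] 9<14 → i++
[i=2,j=0] 10<14 → i++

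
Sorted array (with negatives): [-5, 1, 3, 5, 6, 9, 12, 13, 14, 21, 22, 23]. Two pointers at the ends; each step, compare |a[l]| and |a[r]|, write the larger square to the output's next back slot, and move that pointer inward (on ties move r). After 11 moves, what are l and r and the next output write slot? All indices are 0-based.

l=1, r=1, next write slot=0

[0,11] |-5|<=|23| out[11]=529 → r--
[0,10] |-5|<=|22| out[10]=484 → r--
[0,9] |-5|<=|21| out[9]=441 → r--
[0,8] |-5|<=|14| out[8]=196 → r--
[0,7] |-5|<=|13| out[7]=169 → r--
[0,6] |-5|<=|12| out[6]=144 → r--
[0,5] |-5|<=|9| out[5]=81 → r--
[0,4] |-5|<=|6| out[4]=36 → r--
[0,3] |-5|<=|5| out[3]=25 → r--
[0,2] |-5|>|3| out[2]=25 → l++
[1,2] |1|<=|3| out[1]=9 → r--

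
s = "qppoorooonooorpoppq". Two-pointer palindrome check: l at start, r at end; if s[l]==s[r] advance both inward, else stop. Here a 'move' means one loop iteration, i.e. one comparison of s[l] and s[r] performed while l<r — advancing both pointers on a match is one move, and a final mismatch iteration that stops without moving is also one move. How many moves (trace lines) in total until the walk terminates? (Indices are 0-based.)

l=0 r=18: 'q'=='q', l++,r--
l=1 r=17: 'p'=='p', l++,r--
l=2 r=16: 'p'=='p', l++,r--
l=3 r=15: 'o'=='o', l++,r--
l=4 r=14: 'o'!='p', stop

5 moves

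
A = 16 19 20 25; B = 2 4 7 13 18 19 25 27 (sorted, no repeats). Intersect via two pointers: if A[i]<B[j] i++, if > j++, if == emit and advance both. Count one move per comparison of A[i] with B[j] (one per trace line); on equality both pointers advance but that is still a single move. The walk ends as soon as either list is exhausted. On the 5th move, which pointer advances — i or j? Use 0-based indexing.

i

i=0 j=0: 16>2, j++
i=0 j=1: 16>4, j++
i=0 j=2: 16>7, j++
i=0 j=3: 16>13, j++
i=0 j=4: 16<18, i++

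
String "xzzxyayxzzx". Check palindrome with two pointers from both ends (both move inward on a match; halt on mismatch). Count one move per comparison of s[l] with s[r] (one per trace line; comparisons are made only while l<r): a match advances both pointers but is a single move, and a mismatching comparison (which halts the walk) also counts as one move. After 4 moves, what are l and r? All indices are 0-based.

[0,10] 'x'=='x' → l++,r--
[1,9] 'z'=='z' → l++,r--
[2,8] 'z'=='z' → l++,r--
[3,7] 'x'=='x' → l++,r--

l=4, r=6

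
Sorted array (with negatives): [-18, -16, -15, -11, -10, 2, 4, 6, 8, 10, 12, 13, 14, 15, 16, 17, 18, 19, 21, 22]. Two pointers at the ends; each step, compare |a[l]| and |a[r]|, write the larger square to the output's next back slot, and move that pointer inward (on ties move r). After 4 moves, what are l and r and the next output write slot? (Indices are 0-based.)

l=0, r=15, next write slot=15

[0,19] |-18|<=|22| out[19]=484 → r--
[0,18] |-18|<=|21| out[18]=441 → r--
[0,17] |-18|<=|19| out[17]=361 → r--
[0,16] |-18|<=|18| out[16]=324 → r--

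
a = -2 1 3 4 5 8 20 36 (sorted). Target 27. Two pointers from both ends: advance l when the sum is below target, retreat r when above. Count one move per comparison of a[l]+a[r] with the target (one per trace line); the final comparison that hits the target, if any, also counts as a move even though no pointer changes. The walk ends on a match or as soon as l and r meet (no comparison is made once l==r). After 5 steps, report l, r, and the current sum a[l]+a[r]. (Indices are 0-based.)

l=4, r=6, sum=25

l=0 r=7: -2+36=34 >27, r--
l=0 r=6: -2+20=18 <27, l++
l=1 r=6: 1+20=21 <27, l++
l=2 r=6: 3+20=23 <27, l++
l=3 r=6: 4+20=24 <27, l++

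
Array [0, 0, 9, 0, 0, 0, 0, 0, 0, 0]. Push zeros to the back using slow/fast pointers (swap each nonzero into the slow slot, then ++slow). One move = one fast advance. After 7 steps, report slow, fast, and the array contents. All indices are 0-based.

(s=0,f=0) a[fast]=0 → fast++
(s=0,f=1) a[fast]=0 → fast++
(s=0,f=2) a[fast]=9≠0 swap→a[0]=9 → slow++,fast++
(s=1,f=3) a[fast]=0 → fast++
(s=1,f=4) a[fast]=0 → fast++
(s=1,f=5) a[fast]=0 → fast++
(s=1,f=6) a[fast]=0 → fast++

slow=1, fast=7, a=[9, 0, 0, 0, 0, 0, 0, 0, 0, 0]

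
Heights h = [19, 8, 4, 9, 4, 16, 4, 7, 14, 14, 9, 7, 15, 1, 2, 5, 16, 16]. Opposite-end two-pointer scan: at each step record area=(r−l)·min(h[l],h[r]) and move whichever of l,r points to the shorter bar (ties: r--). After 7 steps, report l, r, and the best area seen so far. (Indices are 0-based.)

[0,17] min(19,16)*17=272 best=272 * → r--
[0,16] min(19,16)*16=256 best=272 → r--
[0,15] min(19,5)*15=75 best=272 → r--
[0,14] min(19,2)*14=28 best=272 → r--
[0,13] min(19,1)*13=13 best=272 → r--
[0,12] min(19,15)*12=180 best=272 → r--
[0,11] min(19,7)*11=77 best=272 → r--

l=0, r=10, best area=272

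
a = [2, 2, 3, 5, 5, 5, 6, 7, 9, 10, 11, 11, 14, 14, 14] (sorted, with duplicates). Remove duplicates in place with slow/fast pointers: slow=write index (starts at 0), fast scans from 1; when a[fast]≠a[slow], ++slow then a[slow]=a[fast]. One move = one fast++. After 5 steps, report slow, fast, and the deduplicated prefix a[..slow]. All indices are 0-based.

slow=0 fast=1: a[fast]=2=a[slow] dup, fast++
slow=0 fast=2: a[fast]=3≠a[slow]=2 write a[1]=3, slow++,fast++
slow=1 fast=3: a[fast]=5≠a[slow]=3 write a[2]=5, slow++,fast++
slow=2 fast=4: a[fast]=5=a[slow] dup, fast++
slow=2 fast=5: a[fast]=5=a[slow] dup, fast++

slow=2, fast=6, prefix=[2, 3, 5]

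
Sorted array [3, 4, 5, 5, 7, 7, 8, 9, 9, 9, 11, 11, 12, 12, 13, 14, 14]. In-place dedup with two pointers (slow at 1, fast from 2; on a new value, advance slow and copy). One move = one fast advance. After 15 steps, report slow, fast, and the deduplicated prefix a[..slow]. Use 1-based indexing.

slow=10, fast=17, prefix=[3, 4, 5, 7, 8, 9, 11, 12, 13, 14]

(s=1,f=2) a[fast]=4≠a[slow]=3 write a[2]=4 → slow++,fast++
(s=2,f=3) a[fast]=5≠a[slow]=4 write a[3]=5 → slow++,fast++
(s=3,f=4) a[fast]=5=a[slow] dup → fast++
(s=3,f=5) a[fast]=7≠a[slow]=5 write a[4]=7 → slow++,fast++
(s=4,f=6) a[fast]=7=a[slow] dup → fast++
(s=4,f=7) a[fast]=8≠a[slow]=7 write a[5]=8 → slow++,fast++
(s=5,f=8) a[fast]=9≠a[slow]=8 write a[6]=9 → slow++,fast++
(s=6,f=9) a[fast]=9=a[slow] dup → fast++
(s=6,f=10) a[fast]=9=a[slow] dup → fast++
(s=6,f=11) a[fast]=11≠a[slow]=9 write a[7]=11 → slow++,fast++
(s=7,f=12) a[fast]=11=a[slow] dup → fast++
(s=7,f=13) a[fast]=12≠a[slow]=11 write a[8]=12 → slow++,fast++
(s=8,f=14) a[fast]=12=a[slow] dup → fast++
(s=8,f=15) a[fast]=13≠a[slow]=12 write a[9]=13 → slow++,fast++
(s=9,f=16) a[fast]=14≠a[slow]=13 write a[10]=14 → slow++,fast++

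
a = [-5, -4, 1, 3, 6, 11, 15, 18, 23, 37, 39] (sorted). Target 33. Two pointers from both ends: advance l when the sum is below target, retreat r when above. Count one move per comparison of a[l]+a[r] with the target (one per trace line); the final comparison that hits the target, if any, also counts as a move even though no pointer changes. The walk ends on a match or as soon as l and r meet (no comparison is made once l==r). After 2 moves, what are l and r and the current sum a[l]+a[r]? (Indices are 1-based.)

l=2, r=10, sum=33

[1,11] -5+39=34 >33 → r--
[1,10] -5+37=32 <33 → l++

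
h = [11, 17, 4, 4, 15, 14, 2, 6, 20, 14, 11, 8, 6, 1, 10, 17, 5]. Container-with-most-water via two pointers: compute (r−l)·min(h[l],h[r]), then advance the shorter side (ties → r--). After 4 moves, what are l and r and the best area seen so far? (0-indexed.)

[0,16] min(11,5)*16=80 best=80 * → r--
[0,15] min(11,17)*15=165 best=165 * → l++
[1,15] min(17,17)*14=238 best=238 * → r--
[1,14] min(17,10)*13=130 best=238 → r--

l=1, r=13, best area=238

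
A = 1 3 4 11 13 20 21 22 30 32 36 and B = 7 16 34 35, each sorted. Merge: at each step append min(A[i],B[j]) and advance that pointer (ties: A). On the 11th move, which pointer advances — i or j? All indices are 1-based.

[i=1,j=1] A[i]=1<=B[j]=7 take 1 → i++
[i=2,j=1] A[i]=3<=B[j]=7 take 3 → i++
[i=3,j=1] A[i]=4<=B[j]=7 take 4 → i++
[i=4,j=1] A[i]=11>B[j]=7 take 7 → j++
[i=4,j=2] A[i]=11<=B[j]=16 take 11 → i++
[i=5,j=2] A[i]=13<=B[j]=16 take 13 → i++
[i=6,j=2] A[i]=20>B[j]=16 take 16 → j++
[i=6,j=3] A[i]=20<=B[j]=34 take 20 → i++
[i=7,j=3] A[i]=21<=B[j]=34 take 21 → i++
[i=8,j=3] A[i]=22<=B[j]=34 take 22 → i++
[i=9,j=3] A[i]=30<=B[j]=34 take 30 → i++

i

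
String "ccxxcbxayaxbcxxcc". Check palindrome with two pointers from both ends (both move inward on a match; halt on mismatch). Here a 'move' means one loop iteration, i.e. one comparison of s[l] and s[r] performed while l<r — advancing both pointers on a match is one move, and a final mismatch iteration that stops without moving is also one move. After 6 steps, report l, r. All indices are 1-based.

l=1 r=17: 'c'=='c', l++,r--
l=2 r=16: 'c'=='c', l++,r--
l=3 r=15: 'x'=='x', l++,r--
l=4 r=14: 'x'=='x', l++,r--
l=5 r=13: 'c'=='c', l++,r--
l=6 r=12: 'b'=='b', l++,r--

l=7, r=11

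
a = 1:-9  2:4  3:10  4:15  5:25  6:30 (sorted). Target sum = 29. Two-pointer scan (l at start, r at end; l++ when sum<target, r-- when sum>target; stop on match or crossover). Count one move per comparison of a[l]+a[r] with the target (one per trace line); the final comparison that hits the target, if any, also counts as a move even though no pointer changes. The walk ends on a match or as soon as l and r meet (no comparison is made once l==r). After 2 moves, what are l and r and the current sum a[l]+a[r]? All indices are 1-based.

l=2, r=5, sum=29

l=1 r=6: -9+30=21 <29, l++
l=2 r=6: 4+30=34 >29, r--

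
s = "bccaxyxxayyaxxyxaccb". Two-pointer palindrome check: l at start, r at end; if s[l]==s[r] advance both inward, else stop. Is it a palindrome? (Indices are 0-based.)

[0,19] 'b'=='b' → l++,r--
[1,18] 'c'=='c' → l++,r--
[2,17] 'c'=='c' → l++,r--
[3,16] 'a'=='a' → l++,r--
[4,15] 'x'=='x' → l++,r--
[5,14] 'y'=='y' → l++,r--
[6,13] 'x'=='x' → l++,r--
[7,12] 'x'=='x' → l++,r--
[8,11] 'a'=='a' → l++,r--
[9,10] 'y'=='y' → l++,r--

palindrome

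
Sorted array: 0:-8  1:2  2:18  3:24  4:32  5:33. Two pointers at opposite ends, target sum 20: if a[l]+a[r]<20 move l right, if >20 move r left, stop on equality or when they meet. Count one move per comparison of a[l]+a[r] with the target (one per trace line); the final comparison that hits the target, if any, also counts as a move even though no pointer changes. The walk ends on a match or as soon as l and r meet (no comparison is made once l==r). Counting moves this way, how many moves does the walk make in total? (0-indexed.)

5 moves

[0,5] -8+33=25 >20 → r--
[0,4] -8+32=24 >20 → r--
[0,3] -8+24=16 <20 → l++
[1,3] 2+24=26 >20 → r--
[1,2] 2+18=20 → found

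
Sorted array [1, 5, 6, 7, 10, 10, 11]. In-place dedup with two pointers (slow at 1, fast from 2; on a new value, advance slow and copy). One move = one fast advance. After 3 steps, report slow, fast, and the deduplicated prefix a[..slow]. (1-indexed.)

(s=1,f=2) a[fast]=5≠a[slow]=1 write a[2]=5 → slow++,fast++
(s=2,f=3) a[fast]=6≠a[slow]=5 write a[3]=6 → slow++,fast++
(s=3,f=4) a[fast]=7≠a[slow]=6 write a[4]=7 → slow++,fast++

slow=4, fast=5, prefix=[1, 5, 6, 7]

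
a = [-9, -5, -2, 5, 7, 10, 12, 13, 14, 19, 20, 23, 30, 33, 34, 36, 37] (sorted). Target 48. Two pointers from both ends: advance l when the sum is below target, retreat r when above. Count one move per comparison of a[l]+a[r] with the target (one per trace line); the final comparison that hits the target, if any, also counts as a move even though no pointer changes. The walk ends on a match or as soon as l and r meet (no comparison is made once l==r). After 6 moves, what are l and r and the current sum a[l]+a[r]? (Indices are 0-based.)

l=0 r=16: -9+37=28 <48, l++
l=1 r=16: -5+37=32 <48, l++
l=2 r=16: -2+37=35 <48, l++
l=3 r=16: 5+37=42 <48, l++
l=4 r=16: 7+37=44 <48, l++
l=5 r=16: 10+37=47 <48, l++

l=6, r=16, sum=49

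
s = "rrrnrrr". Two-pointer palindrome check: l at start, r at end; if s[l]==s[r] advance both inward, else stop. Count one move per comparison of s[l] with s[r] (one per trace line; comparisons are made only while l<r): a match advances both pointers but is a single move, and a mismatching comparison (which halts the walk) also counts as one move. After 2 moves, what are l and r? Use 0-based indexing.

l=2, r=4

l=0 r=6: 'r'=='r', l++,r--
l=1 r=5: 'r'=='r', l++,r--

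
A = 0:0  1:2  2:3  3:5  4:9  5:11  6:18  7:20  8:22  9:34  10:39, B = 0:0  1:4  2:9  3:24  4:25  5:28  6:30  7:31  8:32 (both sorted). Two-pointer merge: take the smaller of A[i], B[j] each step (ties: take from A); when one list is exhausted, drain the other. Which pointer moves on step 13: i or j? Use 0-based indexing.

[i=0,j=0] A[i]=0<=B[j]=0 take 0 → i++
[i=1,j=0] A[i]=2>B[j]=0 take 0 → j++
[i=1,j=1] A[i]=2<=B[j]=4 take 2 → i++
[i=2,j=1] A[i]=3<=B[j]=4 take 3 → i++
[i=3,j=1] A[i]=5>B[j]=4 take 4 → j++
[i=3,j=2] A[i]=5<=B[j]=9 take 5 → i++
[i=4,j=2] A[i]=9<=B[j]=9 take 9 → i++
[i=5,j=2] A[i]=11>B[j]=9 take 9 → j++
[i=5,j=3] A[i]=11<=B[j]=24 take 11 → i++
[i=6,j=3] A[i]=18<=B[j]=24 take 18 → i++
[i=7,j=3] A[i]=20<=B[j]=24 take 20 → i++
[i=8,j=3] A[i]=22<=B[j]=24 take 22 → i++
[i=9,j=3] A[i]=34>B[j]=24 take 24 → j++

j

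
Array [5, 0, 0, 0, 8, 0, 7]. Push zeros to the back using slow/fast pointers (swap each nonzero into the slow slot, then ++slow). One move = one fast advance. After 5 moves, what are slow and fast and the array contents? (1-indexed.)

slow=1 fast=1: a[fast]=5≠0 swap→a[1]=5, slow++,fast++
slow=2 fast=2: a[fast]=0, fast++
slow=2 fast=3: a[fast]=0, fast++
slow=2 fast=4: a[fast]=0, fast++
slow=2 fast=5: a[fast]=8≠0 swap→a[2]=8, slow++,fast++

slow=3, fast=6, a=[5, 8, 0, 0, 0, 0, 7]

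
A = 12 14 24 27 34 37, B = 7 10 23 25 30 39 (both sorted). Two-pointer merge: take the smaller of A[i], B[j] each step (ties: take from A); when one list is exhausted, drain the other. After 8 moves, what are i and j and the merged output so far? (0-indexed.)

i=0 j=0: A[i]=12>B[j]=7 take 7, j++
i=0 j=1: A[i]=12>B[j]=10 take 10, j++
i=0 j=2: A[i]=12<=B[j]=23 take 12, i++
i=1 j=2: A[i]=14<=B[j]=23 take 14, i++
i=2 j=2: A[i]=24>B[j]=23 take 23, j++
i=2 j=3: A[i]=24<=B[j]=25 take 24, i++
i=3 j=3: A[i]=27>B[j]=25 take 25, j++
i=3 j=4: A[i]=27<=B[j]=30 take 27, i++

i=4, j=4, merged so far=[7, 10, 12, 14, 23, 24, 25, 27]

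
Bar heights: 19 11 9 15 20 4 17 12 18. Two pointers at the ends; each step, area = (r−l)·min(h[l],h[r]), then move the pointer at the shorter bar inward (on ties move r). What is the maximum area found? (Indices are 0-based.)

max area = 144

l=0 r=8: min(19,18)*8=144 best=144 *, r--
l=0 r=7: min(19,12)*7=84 best=144, r--
l=0 r=6: min(19,17)*6=102 best=144, r--
l=0 r=5: min(19,4)*5=20 best=144, r--
l=0 r=4: min(19,20)*4=76 best=144, l++
l=1 r=4: min(11,20)*3=33 best=144, l++
l=2 r=4: min(9,20)*2=18 best=144, l++
l=3 r=4: min(15,20)*1=15 best=144, l++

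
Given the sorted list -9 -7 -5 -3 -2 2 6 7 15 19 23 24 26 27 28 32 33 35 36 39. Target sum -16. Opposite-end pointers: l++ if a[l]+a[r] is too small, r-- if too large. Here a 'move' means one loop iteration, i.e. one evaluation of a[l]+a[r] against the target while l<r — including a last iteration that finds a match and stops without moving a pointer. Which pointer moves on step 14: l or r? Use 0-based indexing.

[0,19] -9+39=30 >-16 → r--
[0,18] -9+36=27 >-16 → r--
[0,17] -9+35=26 >-16 → r--
[0,16] -9+33=24 >-16 → r--
[0,15] -9+32=23 >-16 → r--
[0,14] -9+28=19 >-16 → r--
[0,13] -9+27=18 >-16 → r--
[0,12] -9+26=17 >-16 → r--
[0,11] -9+24=15 >-16 → r--
[0,10] -9+23=14 >-16 → r--
[0,9] -9+19=10 >-16 → r--
[0,8] -9+15=6 >-16 → r--
[0,7] -9+7=-2 >-16 → r--
[0,6] -9+6=-3 >-16 → r--

r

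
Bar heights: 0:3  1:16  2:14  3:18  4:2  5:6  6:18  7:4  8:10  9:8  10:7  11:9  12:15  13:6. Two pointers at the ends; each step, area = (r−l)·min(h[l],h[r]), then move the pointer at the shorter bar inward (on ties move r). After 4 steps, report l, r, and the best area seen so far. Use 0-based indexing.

l=1, r=10, best area=165

[0,13] min(3,6)*13=39 best=39 * → l++
[1,13] min(16,6)*12=72 best=72 * → r--
[1,12] min(16,15)*11=165 best=165 * → r--
[1,11] min(16,9)*10=90 best=165 → r--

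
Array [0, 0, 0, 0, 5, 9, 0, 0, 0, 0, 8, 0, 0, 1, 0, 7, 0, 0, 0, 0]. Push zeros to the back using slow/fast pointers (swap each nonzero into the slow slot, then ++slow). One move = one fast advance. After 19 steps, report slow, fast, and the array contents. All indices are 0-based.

(s=0,f=0) a[fast]=0 → fast++
(s=0,f=1) a[fast]=0 → fast++
(s=0,f=2) a[fast]=0 → fast++
(s=0,f=3) a[fast]=0 → fast++
(s=0,f=4) a[fast]=5≠0 swap→a[0]=5 → slow++,fast++
(s=1,f=5) a[fast]=9≠0 swap→a[1]=9 → slow++,fast++
(s=2,f=6) a[fast]=0 → fast++
(s=2,f=7) a[fast]=0 → fast++
(s=2,f=8) a[fast]=0 → fast++
(s=2,f=9) a[fast]=0 → fast++
(s=2,f=10) a[fast]=8≠0 swap→a[2]=8 → slow++,fast++
(s=3,f=11) a[fast]=0 → fast++
(s=3,f=12) a[fast]=0 → fast++
(s=3,f=13) a[fast]=1≠0 swap→a[3]=1 → slow++,fast++
(s=4,f=14) a[fast]=0 → fast++
(s=4,f=15) a[fast]=7≠0 swap→a[4]=7 → slow++,fast++
(s=5,f=16) a[fast]=0 → fast++
(s=5,f=17) a[fast]=0 → fast++
(s=5,f=18) a[fast]=0 → fast++

slow=5, fast=19, a=[5, 9, 8, 1, 7, 0, 0, 0, 0, 0, 0, 0, 0, 0, 0, 0, 0, 0, 0, 0]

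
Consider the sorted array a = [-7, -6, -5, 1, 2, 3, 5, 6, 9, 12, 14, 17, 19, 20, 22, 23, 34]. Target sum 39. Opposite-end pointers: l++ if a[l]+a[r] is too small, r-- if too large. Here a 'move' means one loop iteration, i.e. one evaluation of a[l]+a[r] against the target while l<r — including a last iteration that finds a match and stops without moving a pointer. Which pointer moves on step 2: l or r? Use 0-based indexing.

l

l=0 r=16: -7+34=27 <39, l++
l=1 r=16: -6+34=28 <39, l++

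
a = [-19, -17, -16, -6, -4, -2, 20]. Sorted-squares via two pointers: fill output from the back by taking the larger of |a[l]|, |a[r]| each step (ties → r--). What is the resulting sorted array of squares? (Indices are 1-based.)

[4, 16, 36, 256, 289, 361, 400]

l=1 r=7: |-19|<=|20| out[7]=400, r--
l=1 r=6: |-19|>|-2| out[6]=361, l++
l=2 r=6: |-17|>|-2| out[5]=289, l++
l=3 r=6: |-16|>|-2| out[4]=256, l++
l=4 r=6: |-6|>|-2| out[3]=36, l++
l=5 r=6: |-4|>|-2| out[2]=16, l++
l=6 r=6: |-2|<=|-2| out[1]=4, r--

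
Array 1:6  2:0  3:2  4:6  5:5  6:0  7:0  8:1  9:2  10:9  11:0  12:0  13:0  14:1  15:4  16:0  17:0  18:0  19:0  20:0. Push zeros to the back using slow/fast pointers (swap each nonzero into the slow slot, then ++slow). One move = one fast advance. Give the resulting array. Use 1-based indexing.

slow=1 fast=1: a[fast]=6≠0 swap→a[1]=6, slow++,fast++
slow=2 fast=2: a[fast]=0, fast++
slow=2 fast=3: a[fast]=2≠0 swap→a[2]=2, slow++,fast++
slow=3 fast=4: a[fast]=6≠0 swap→a[3]=6, slow++,fast++
slow=4 fast=5: a[fast]=5≠0 swap→a[4]=5, slow++,fast++
slow=5 fast=6: a[fast]=0, fast++
slow=5 fast=7: a[fast]=0, fast++
slow=5 fast=8: a[fast]=1≠0 swap→a[5]=1, slow++,fast++
slow=6 fast=9: a[fast]=2≠0 swap→a[6]=2, slow++,fast++
slow=7 fast=10: a[fast]=9≠0 swap→a[7]=9, slow++,fast++
slow=8 fast=11: a[fast]=0, fast++
slow=8 fast=12: a[fast]=0, fast++
slow=8 fast=13: a[fast]=0, fast++
slow=8 fast=14: a[fast]=1≠0 swap→a[8]=1, slow++,fast++
slow=9 fast=15: a[fast]=4≠0 swap→a[9]=4, slow++,fast++
slow=10 fast=16: a[fast]=0, fast++
slow=10 fast=17: a[fast]=0, fast++
slow=10 fast=18: a[fast]=0, fast++
slow=10 fast=19: a[fast]=0, fast++
slow=10 fast=20: a[fast]=0, fast++

[6, 2, 6, 5, 1, 2, 9, 1, 4, 0, 0, 0, 0, 0, 0, 0, 0, 0, 0, 0]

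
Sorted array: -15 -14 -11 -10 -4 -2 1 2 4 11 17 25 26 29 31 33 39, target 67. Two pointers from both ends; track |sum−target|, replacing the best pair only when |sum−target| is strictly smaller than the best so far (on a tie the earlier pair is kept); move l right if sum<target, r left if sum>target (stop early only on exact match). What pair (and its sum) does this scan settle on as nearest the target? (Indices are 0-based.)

pair (29, 39) with sum 68 (|Δ|=1)

[0,16] -15+39=24 d=43 * → l++
[1,16] -14+39=25 d=42 * → l++
[2,16] -11+39=28 d=39 * → l++
[3,16] -10+39=29 d=38 * → l++
[4,16] -4+39=35 d=32 * → l++
[5,16] -2+39=37 d=30 * → l++
[6,16] 1+39=40 d=27 * → l++
[7,16] 2+39=41 d=26 * → l++
[8,16] 4+39=43 d=24 * → l++
[9,16] 11+39=50 d=17 * → l++
[10,16] 17+39=56 d=11 * → l++
[11,16] 25+39=64 d=3 * → l++
[12,16] 26+39=65 d=2 * → l++
[13,16] 29+39=68 d=1 * → r--
[13,15] 29+33=62 d=5 → l++
[14,15] 31+33=64 d=3 → l++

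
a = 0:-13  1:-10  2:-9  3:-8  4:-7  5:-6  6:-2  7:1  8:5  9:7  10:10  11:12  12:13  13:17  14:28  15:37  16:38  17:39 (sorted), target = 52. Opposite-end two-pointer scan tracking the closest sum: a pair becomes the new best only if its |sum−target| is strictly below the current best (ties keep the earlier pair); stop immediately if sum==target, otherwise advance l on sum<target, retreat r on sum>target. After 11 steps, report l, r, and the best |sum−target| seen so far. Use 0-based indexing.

l=11, r=17, best |Δ|=3

l=0 r=17: -13+39=26 d=26 *, l++
l=1 r=17: -10+39=29 d=23 *, l++
l=2 r=17: -9+39=30 d=22 *, l++
l=3 r=17: -8+39=31 d=21 *, l++
l=4 r=17: -7+39=32 d=20 *, l++
l=5 r=17: -6+39=33 d=19 *, l++
l=6 r=17: -2+39=37 d=15 *, l++
l=7 r=17: 1+39=40 d=12 *, l++
l=8 r=17: 5+39=44 d=8 *, l++
l=9 r=17: 7+39=46 d=6 *, l++
l=10 r=17: 10+39=49 d=3 *, l++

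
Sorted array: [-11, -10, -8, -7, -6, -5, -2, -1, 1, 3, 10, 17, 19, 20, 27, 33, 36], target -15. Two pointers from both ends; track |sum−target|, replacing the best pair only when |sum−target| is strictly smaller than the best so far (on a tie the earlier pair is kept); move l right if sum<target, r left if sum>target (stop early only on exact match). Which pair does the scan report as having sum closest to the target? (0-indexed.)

pair (-10, -5) with sum -15 (|Δ|=0)

[0,16] -11+36=25 d=40 * → r--
[0,15] -11+33=22 d=37 * → r--
[0,14] -11+27=16 d=31 * → r--
[0,13] -11+20=9 d=24 * → r--
[0,12] -11+19=8 d=23 * → r--
[0,11] -11+17=6 d=21 * → r--
[0,10] -11+10=-1 d=14 * → r--
[0,9] -11+3=-8 d=7 * → r--
[0,8] -11+1=-10 d=5 * → r--
[0,7] -11+-1=-12 d=3 * → r--
[0,6] -11+-2=-13 d=2 * → r--
[0,5] -11+-5=-16 d=1 * → l++
[1,5] -10+-5=-15 d=0 * → stop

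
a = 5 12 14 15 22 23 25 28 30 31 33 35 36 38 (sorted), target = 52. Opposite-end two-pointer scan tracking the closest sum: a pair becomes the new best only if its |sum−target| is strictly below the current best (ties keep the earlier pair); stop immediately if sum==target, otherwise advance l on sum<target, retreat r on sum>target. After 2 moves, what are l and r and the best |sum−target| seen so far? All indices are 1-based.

l=1 r=14: 5+38=43 d=9 *, l++
l=2 r=14: 12+38=50 d=2 *, l++

l=3, r=14, best |Δ|=2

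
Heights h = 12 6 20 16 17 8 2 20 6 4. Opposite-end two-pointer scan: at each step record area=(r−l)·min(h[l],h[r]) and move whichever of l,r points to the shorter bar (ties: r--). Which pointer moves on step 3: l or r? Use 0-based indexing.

l

l=0 r=9: min(12,4)*9=36 best=36 *, r--
l=0 r=8: min(12,6)*8=48 best=48 *, r--
l=0 r=7: min(12,20)*7=84 best=84 *, l++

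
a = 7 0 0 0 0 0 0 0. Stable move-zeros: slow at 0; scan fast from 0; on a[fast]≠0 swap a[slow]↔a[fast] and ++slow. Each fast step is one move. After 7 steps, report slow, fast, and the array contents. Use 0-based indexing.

slow=1, fast=7, a=[7, 0, 0, 0, 0, 0, 0, 0]

(s=0,f=0) a[fast]=7≠0 swap→a[0]=7 → slow++,fast++
(s=1,f=1) a[fast]=0 → fast++
(s=1,f=2) a[fast]=0 → fast++
(s=1,f=3) a[fast]=0 → fast++
(s=1,f=4) a[fast]=0 → fast++
(s=1,f=5) a[fast]=0 → fast++
(s=1,f=6) a[fast]=0 → fast++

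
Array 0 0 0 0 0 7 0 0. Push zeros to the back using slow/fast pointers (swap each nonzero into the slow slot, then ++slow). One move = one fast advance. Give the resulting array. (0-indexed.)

[7, 0, 0, 0, 0, 0, 0, 0]

(s=0,f=0) a[fast]=0 → fast++
(s=0,f=1) a[fast]=0 → fast++
(s=0,f=2) a[fast]=0 → fast++
(s=0,f=3) a[fast]=0 → fast++
(s=0,f=4) a[fast]=0 → fast++
(s=0,f=5) a[fast]=7≠0 swap→a[0]=7 → slow++,fast++
(s=1,f=6) a[fast]=0 → fast++
(s=1,f=7) a[fast]=0 → fast++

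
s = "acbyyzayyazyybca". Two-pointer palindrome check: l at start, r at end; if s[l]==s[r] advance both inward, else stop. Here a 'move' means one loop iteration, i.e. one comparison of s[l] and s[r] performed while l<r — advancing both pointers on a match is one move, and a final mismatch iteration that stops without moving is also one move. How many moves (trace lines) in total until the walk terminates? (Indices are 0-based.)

[0,15] 'a'=='a' → l++,r--
[1,14] 'c'=='c' → l++,r--
[2,13] 'b'=='b' → l++,r--
[3,12] 'y'=='y' → l++,r--
[4,11] 'y'=='y' → l++,r--
[5,10] 'z'=='z' → l++,r--
[6,9] 'a'=='a' → l++,r--
[7,8] 'y'=='y' → l++,r--

8 moves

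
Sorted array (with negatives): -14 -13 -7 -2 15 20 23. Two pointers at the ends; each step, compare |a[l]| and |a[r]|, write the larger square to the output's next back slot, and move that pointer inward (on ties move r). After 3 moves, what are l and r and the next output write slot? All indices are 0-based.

[0,6] |-14|<=|23| out[6]=529 → r--
[0,5] |-14|<=|20| out[5]=400 → r--
[0,4] |-14|<=|15| out[4]=225 → r--

l=0, r=3, next write slot=3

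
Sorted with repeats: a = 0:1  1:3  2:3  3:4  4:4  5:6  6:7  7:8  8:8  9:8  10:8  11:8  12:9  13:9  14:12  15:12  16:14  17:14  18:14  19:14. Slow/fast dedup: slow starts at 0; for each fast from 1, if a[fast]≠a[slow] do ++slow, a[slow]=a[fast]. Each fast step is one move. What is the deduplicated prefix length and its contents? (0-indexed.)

(s=0,f=1) a[fast]=3≠a[slow]=1 write a[1]=3 → slow++,fast++
(s=1,f=2) a[fast]=3=a[slow] dup → fast++
(s=1,f=3) a[fast]=4≠a[slow]=3 write a[2]=4 → slow++,fast++
(s=2,f=4) a[fast]=4=a[slow] dup → fast++
(s=2,f=5) a[fast]=6≠a[slow]=4 write a[3]=6 → slow++,fast++
(s=3,f=6) a[fast]=7≠a[slow]=6 write a[4]=7 → slow++,fast++
(s=4,f=7) a[fast]=8≠a[slow]=7 write a[5]=8 → slow++,fast++
(s=5,f=8) a[fast]=8=a[slow] dup → fast++
(s=5,f=9) a[fast]=8=a[slow] dup → fast++
(s=5,f=10) a[fast]=8=a[slow] dup → fast++
(s=5,f=11) a[fast]=8=a[slow] dup → fast++
(s=5,f=12) a[fast]=9≠a[slow]=8 write a[6]=9 → slow++,fast++
(s=6,f=13) a[fast]=9=a[slow] dup → fast++
(s=6,f=14) a[fast]=12≠a[slow]=9 write a[7]=12 → slow++,fast++
(s=7,f=15) a[fast]=12=a[slow] dup → fast++
(s=7,f=16) a[fast]=14≠a[slow]=12 write a[8]=14 → slow++,fast++
(s=8,f=17) a[fast]=14=a[slow] dup → fast++
(s=8,f=18) a[fast]=14=a[slow] dup → fast++
(s=8,f=19) a[fast]=14=a[slow] dup → fast++

length 9; prefix = [1, 3, 4, 6, 7, 8, 9, 12, 14]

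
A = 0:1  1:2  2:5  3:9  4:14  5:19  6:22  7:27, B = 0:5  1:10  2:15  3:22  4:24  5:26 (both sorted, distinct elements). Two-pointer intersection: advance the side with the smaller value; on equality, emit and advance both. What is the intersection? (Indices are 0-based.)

i=0 j=0: 1<5, i++
i=1 j=0: 2<5, i++
i=2 j=0: 5==5 emit, i++,j++
i=3 j=1: 9<10, i++
i=4 j=1: 14>10, j++
i=4 j=2: 14<15, i++
i=5 j=2: 19>15, j++
i=5 j=3: 19<22, i++
i=6 j=3: 22==22 emit, i++,j++
i=7 j=4: 27>24, j++
i=7 j=5: 27>26, j++

intersection = [5, 22]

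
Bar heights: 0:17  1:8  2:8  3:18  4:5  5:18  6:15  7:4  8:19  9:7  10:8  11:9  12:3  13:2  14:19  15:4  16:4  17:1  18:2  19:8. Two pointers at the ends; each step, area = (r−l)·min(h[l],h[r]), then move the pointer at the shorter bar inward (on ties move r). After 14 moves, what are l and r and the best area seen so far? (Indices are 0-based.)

[0,19] min(17,8)*19=152 best=152 * → r--
[0,18] min(17,2)*18=36 best=152 → r--
[0,17] min(17,1)*17=17 best=152 → r--
[0,16] min(17,4)*16=64 best=152 → r--
[0,15] min(17,4)*15=60 best=152 → r--
[0,14] min(17,19)*14=238 best=238 * → l++
[1,14] min(8,19)*13=104 best=238 → l++
[2,14] min(8,19)*12=96 best=238 → l++
[3,14] min(18,19)*11=198 best=238 → l++
[4,14] min(5,19)*10=50 best=238 → l++
[5,14] min(18,19)*9=162 best=238 → l++
[6,14] min(15,19)*8=120 best=238 → l++
[7,14] min(4,19)*7=28 best=238 → l++
[8,14] min(19,19)*6=114 best=238 → r--

l=8, r=13, best area=238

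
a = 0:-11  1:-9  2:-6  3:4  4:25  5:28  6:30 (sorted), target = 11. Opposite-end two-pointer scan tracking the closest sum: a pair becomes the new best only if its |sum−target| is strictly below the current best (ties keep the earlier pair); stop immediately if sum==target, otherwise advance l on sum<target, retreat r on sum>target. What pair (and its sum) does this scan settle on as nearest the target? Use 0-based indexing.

pair (-11, 25) with sum 14 (|Δ|=3)

l=0 r=6: -11+30=19 d=8 *, r--
l=0 r=5: -11+28=17 d=6 *, r--
l=0 r=4: -11+25=14 d=3 *, r--
l=0 r=3: -11+4=-7 d=18, l++
l=1 r=3: -9+4=-5 d=16, l++
l=2 r=3: -6+4=-2 d=13, l++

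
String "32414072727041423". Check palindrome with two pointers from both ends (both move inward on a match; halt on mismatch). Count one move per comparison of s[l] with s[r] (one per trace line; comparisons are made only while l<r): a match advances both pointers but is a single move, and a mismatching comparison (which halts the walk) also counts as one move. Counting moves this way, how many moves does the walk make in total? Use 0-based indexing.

8 moves

[0,16] '3'=='3' → l++,r--
[1,15] '2'=='2' → l++,r--
[2,14] '4'=='4' → l++,r--
[3,13] '1'=='1' → l++,r--
[4,12] '4'=='4' → l++,r--
[5,11] '0'=='0' → l++,r--
[6,10] '7'=='7' → l++,r--
[7,9] '2'=='2' → l++,r--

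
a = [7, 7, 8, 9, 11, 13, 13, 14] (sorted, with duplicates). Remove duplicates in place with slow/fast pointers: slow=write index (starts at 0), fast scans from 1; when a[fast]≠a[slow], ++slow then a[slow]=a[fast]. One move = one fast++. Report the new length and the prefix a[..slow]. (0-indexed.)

length 6; prefix = [7, 8, 9, 11, 13, 14]

(s=0,f=1) a[fast]=7=a[slow] dup → fast++
(s=0,f=2) a[fast]=8≠a[slow]=7 write a[1]=8 → slow++,fast++
(s=1,f=3) a[fast]=9≠a[slow]=8 write a[2]=9 → slow++,fast++
(s=2,f=4) a[fast]=11≠a[slow]=9 write a[3]=11 → slow++,fast++
(s=3,f=5) a[fast]=13≠a[slow]=11 write a[4]=13 → slow++,fast++
(s=4,f=6) a[fast]=13=a[slow] dup → fast++
(s=4,f=7) a[fast]=14≠a[slow]=13 write a[5]=14 → slow++,fast++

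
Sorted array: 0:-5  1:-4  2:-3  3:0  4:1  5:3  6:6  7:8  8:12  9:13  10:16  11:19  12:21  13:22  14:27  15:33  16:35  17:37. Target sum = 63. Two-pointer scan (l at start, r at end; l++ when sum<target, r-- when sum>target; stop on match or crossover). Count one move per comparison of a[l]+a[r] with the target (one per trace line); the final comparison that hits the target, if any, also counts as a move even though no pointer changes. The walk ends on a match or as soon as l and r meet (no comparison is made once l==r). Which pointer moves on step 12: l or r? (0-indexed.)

[0,17] -5+37=32 <63 → l++
[1,17] -4+37=33 <63 → l++
[2,17] -3+37=34 <63 → l++
[3,17] 0+37=37 <63 → l++
[4,17] 1+37=38 <63 → l++
[5,17] 3+37=40 <63 → l++
[6,17] 6+37=43 <63 → l++
[7,17] 8+37=45 <63 → l++
[8,17] 12+37=49 <63 → l++
[9,17] 13+37=50 <63 → l++
[10,17] 16+37=53 <63 → l++
[11,17] 19+37=56 <63 → l++

l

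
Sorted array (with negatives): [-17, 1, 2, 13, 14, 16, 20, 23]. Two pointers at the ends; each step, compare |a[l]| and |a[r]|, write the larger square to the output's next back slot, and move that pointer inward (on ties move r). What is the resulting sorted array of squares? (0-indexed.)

[1, 4, 169, 196, 256, 289, 400, 529]

[0,7] |-17|<=|23| out[7]=529 → r--
[0,6] |-17|<=|20| out[6]=400 → r--
[0,5] |-17|>|16| out[5]=289 → l++
[1,5] |1|<=|16| out[4]=256 → r--
[1,4] |1|<=|14| out[3]=196 → r--
[1,3] |1|<=|13| out[2]=169 → r--
[1,2] |1|<=|2| out[1]=4 → r--
[1,1] |1|<=|1| out[0]=1 → r--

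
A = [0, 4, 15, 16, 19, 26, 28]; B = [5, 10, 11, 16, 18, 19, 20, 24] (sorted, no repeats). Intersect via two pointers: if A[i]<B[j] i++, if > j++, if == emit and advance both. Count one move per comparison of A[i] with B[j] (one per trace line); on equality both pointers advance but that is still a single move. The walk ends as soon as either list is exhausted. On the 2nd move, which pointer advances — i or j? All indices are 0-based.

i

[i=0,j=0] 0<5 → i++
[i=1,j=0] 4<5 → i++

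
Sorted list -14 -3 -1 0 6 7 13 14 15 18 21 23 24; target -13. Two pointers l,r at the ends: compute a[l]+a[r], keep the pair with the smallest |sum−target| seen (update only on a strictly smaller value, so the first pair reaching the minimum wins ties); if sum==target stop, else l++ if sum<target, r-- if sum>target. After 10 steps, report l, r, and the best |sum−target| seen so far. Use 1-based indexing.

l=1 r=13: -14+24=10 d=23 *, r--
l=1 r=12: -14+23=9 d=22 *, r--
l=1 r=11: -14+21=7 d=20 *, r--
l=1 r=10: -14+18=4 d=17 *, r--
l=1 r=9: -14+15=1 d=14 *, r--
l=1 r=8: -14+14=0 d=13 *, r--
l=1 r=7: -14+13=-1 d=12 *, r--
l=1 r=6: -14+7=-7 d=6 *, r--
l=1 r=5: -14+6=-8 d=5 *, r--
l=1 r=4: -14+0=-14 d=1 *, l++

l=2, r=4, best |Δ|=1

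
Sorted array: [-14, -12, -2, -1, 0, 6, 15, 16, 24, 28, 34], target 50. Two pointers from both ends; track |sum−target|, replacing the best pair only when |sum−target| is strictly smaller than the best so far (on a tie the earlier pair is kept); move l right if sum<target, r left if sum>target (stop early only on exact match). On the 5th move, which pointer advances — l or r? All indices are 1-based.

[1,11] -14+34=20 d=30 * → l++
[2,11] -12+34=22 d=28 * → l++
[3,11] -2+34=32 d=18 * → l++
[4,11] -1+34=33 d=17 * → l++
[5,11] 0+34=34 d=16 * → l++

l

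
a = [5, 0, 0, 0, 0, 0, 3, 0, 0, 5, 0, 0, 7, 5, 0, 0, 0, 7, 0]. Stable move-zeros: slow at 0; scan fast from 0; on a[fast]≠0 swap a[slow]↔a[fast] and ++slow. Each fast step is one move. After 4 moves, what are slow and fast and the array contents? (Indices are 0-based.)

slow=1, fast=4, a=[5, 0, 0, 0, 0, 0, 3, 0, 0, 5, 0, 0, 7, 5, 0, 0, 0, 7, 0]

slow=0 fast=0: a[fast]=5≠0 swap→a[0]=5, slow++,fast++
slow=1 fast=1: a[fast]=0, fast++
slow=1 fast=2: a[fast]=0, fast++
slow=1 fast=3: a[fast]=0, fast++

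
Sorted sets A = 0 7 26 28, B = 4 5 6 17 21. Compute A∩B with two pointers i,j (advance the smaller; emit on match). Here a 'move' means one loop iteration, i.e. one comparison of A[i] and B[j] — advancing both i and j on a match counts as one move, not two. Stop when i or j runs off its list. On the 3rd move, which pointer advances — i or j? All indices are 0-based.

[i=0,j=0] 0<4 → i++
[i=1,j=0] 7>4 → j++
[i=1,j=1] 7>5 → j++

j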